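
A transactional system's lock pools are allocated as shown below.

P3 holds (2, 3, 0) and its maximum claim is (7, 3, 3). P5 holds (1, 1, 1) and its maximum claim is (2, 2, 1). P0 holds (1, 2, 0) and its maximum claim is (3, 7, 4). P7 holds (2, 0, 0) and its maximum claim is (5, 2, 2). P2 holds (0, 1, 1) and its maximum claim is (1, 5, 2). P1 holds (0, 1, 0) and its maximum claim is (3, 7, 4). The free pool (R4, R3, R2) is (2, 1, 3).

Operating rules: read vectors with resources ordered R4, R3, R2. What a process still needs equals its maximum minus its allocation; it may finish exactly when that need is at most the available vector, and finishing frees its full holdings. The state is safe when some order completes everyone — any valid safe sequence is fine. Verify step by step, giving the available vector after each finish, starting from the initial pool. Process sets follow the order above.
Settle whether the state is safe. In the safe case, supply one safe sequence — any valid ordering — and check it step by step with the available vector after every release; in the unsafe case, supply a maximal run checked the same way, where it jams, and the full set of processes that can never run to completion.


The state is SAFE; one workable sequence: P5, P7, P3, P0, P2, P1.
Key observation: at P5 the run first touches a limit — (1, 1, 0) against (2, 1, 3), exact on a resource it actually requests.
Verifying each step:
  pool = (2, 1, 3)
  P5 needs (1, 1, 0) <= (2, 1, 3) -> finishes; pool += (1, 1, 1) = (3, 2, 4)
  P7 needs (3, 2, 2) <= (3, 2, 4) -> finishes; pool += (2, 0, 0) = (5, 2, 4)
  P3 needs (5, 0, 3) <= (5, 2, 4) -> finishes; pool += (2, 3, 0) = (7, 5, 4)
  P0 needs (2, 5, 4) <= (7, 5, 4) -> finishes; pool += (1, 2, 0) = (8, 7, 4)
  P2 needs (1, 4, 1) <= (8, 7, 4) -> finishes; pool += (0, 1, 1) = (8, 8, 5)
  P1 needs (3, 6, 4) <= (8, 8, 5) -> finishes; pool += (0, 1, 0) = (8, 9, 5)


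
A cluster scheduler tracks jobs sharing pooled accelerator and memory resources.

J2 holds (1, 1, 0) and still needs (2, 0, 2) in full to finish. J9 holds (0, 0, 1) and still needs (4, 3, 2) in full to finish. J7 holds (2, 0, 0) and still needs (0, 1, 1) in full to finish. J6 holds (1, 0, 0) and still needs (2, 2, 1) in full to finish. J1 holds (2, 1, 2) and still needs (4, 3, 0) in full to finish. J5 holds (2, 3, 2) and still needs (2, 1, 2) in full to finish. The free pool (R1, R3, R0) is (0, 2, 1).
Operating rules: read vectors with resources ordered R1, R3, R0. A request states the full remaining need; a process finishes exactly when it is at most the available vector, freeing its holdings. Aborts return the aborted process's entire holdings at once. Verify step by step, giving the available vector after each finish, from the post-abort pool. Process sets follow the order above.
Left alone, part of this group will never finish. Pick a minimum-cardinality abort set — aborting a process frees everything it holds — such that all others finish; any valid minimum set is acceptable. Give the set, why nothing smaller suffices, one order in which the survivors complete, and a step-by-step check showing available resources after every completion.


Abort J2.
Key observation: J1 was stuck for good until J2 gave back (1, 1, 0); in the order shown it finishes at step 3.
Minimality: the empty abort set fails — the state is deadlocked as it stands.
Survivors finish in the order: J7, J6, J1, J9, J5. Walking it through (pool after the aborts first):
  pool = (1, 3, 1)
  J7: need (0, 1, 1) fits (1, 3, 1); releases (2, 0, 0), pool now (3, 3, 1)
  J6: need (2, 2, 1) fits (3, 3, 1); releases (1, 0, 0), pool now (4, 3, 1)
  J1: need (4, 3, 0) fits (4, 3, 1); releases (2, 1, 2), pool now (6, 4, 3)
  J9: need (4, 3, 2) fits (6, 4, 3); releases (0, 0, 1), pool now (6, 4, 4)
  J5: need (2, 1, 2) fits (6, 4, 4); releases (2, 3, 2), pool now (8, 7, 6)


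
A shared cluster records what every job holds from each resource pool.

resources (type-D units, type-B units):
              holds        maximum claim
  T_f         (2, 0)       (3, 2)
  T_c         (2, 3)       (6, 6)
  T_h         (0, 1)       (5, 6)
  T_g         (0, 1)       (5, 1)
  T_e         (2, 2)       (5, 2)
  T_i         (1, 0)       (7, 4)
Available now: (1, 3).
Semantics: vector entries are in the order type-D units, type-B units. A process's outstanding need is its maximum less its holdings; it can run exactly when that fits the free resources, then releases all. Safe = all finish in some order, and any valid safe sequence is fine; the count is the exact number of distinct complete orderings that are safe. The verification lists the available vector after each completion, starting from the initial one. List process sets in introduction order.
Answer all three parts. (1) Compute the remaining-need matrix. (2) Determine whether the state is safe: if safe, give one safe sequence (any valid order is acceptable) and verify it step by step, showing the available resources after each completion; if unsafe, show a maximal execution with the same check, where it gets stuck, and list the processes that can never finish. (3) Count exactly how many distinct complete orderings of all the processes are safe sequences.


(1) Need matrix, components ordered type-D units, type-B units:
  T_f: (1, 2)
  T_c: (4, 3)
  T_h: (5, 5)
  T_g: (5, 0)
  T_e: (3, 0)
  T_i: (6, 4)
(2) SAFE. One safe sequence: T_f, T_e, T_h, T_g, T_c, T_i.
Key observation: the order's first zero-slack moment is T_f ((1, 2) needed, (1, 3) free — a requested resource with nothing to spare).
Verifying each step:
  pool = (1, 3)
  run T_f (needs (1, 2), free (1, 3)); after release of (2, 0) the pool is (3, 3)
  run T_e (needs (3, 0), free (3, 3)); after release of (2, 2) the pool is (5, 5)
  run T_h (needs (5, 5), free (5, 5)); after release of (0, 1) the pool is (5, 6)
  run T_g (needs (5, 0), free (5, 6)); after release of (0, 1) the pool is (5, 7)
  run T_c (needs (4, 3), free (5, 7)); after release of (2, 3) the pool is (7, 10)
  run T_i (needs (6, 4), free (7, 10)); after release of (1, 0) the pool is (8, 10)
(3) Precisely 12 of the possible complete orderings are safe sequences.


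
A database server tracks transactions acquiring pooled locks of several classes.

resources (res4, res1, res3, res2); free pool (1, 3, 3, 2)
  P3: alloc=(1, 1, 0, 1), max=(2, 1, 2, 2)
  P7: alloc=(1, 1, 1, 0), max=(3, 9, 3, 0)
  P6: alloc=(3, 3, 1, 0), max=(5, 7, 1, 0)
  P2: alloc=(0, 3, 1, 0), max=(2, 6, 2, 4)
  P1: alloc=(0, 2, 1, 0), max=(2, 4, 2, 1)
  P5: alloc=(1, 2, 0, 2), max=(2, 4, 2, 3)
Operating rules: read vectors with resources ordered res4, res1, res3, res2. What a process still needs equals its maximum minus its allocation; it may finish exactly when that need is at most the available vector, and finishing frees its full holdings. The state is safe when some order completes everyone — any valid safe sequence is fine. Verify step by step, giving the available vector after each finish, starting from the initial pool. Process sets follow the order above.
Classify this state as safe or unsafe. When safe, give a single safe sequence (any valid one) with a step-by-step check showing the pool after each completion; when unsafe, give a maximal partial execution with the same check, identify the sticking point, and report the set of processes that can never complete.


SAFE. One safe sequence: P3, P5, P1, P6, P7, P2.
Key observation: at P3 the run first touches a limit — (1, 0, 2, 1) against (1, 3, 3, 2), exact on a resource it actually requests.
Walking it through:
  pool = (1, 3, 3, 2)
  run P3 (needs (1, 0, 2, 1), free (1, 3, 3, 2)); after release of (1, 1, 0, 1) the pool is (2, 4, 3, 3)
  run P5 (needs (1, 2, 2, 1), free (2, 4, 3, 3)); after release of (1, 2, 0, 2) the pool is (3, 6, 3, 5)
  run P1 (needs (2, 2, 1, 1), free (3, 6, 3, 5)); after release of (0, 2, 1, 0) the pool is (3, 8, 4, 5)
  run P6 (needs (2, 4, 0, 0), free (3, 8, 4, 5)); after release of (3, 3, 1, 0) the pool is (6, 11, 5, 5)
  run P7 (needs (2, 8, 2, 0), free (6, 11, 5, 5)); after release of (1, 1, 1, 0) the pool is (7, 12, 6, 5)
  run P2 (needs (2, 3, 1, 4), free (7, 12, 6, 5)); after release of (0, 3, 1, 0) the pool is (7, 15, 7, 5)


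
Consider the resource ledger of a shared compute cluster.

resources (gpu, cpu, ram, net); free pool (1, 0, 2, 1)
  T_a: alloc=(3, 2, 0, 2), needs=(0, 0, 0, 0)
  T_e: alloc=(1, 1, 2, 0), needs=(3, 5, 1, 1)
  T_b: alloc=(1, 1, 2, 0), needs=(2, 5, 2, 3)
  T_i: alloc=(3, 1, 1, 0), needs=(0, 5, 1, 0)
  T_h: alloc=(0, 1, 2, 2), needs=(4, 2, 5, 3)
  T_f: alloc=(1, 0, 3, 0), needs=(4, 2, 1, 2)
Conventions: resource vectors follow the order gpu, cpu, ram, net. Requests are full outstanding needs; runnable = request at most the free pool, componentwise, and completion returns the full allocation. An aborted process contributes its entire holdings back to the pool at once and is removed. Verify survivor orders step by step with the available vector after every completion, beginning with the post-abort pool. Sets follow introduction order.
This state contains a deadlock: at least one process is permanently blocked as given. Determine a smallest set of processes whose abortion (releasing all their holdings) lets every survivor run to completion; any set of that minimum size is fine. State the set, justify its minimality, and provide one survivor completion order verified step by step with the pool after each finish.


The answer: abort T_e and T_i.
Key observation: the deadlocked T_b becomes finishable only because T_e and T_i released (4, 2, 3, 0); it completes at step 4 below.
Why nothing smaller works — every single abort fails: T_a alone leaves T_e blocked (short on cpu); T_e alone leaves T_b blocked (short on cpu); T_b alone leaves T_e blocked (short on cpu); T_i alone leaves T_e blocked (short on cpu); T_h alone leaves T_e blocked (short on cpu); T_f alone leaves T_e blocked (short on cpu).
Survivors finish in the order: T_a, T_f, T_h, T_b. Step-by-step check (pool after the aborts first):
  pool = (5, 2, 5, 1)
  T_a: need (0, 0, 0, 0) fits (5, 2, 5, 1); releases (3, 2, 0, 2), pool now (8, 4, 5, 3)
  T_f: need (4, 2, 1, 2) fits (8, 4, 5, 3); releases (1, 0, 3, 0), pool now (9, 4, 8, 3)
  T_h: need (4, 2, 5, 3) fits (9, 4, 8, 3); releases (0, 1, 2, 2), pool now (9, 5, 10, 5)
  T_b: need (2, 5, 2, 3) fits (9, 5, 10, 5); releases (1, 1, 2, 0), pool now (10, 6, 12, 5)


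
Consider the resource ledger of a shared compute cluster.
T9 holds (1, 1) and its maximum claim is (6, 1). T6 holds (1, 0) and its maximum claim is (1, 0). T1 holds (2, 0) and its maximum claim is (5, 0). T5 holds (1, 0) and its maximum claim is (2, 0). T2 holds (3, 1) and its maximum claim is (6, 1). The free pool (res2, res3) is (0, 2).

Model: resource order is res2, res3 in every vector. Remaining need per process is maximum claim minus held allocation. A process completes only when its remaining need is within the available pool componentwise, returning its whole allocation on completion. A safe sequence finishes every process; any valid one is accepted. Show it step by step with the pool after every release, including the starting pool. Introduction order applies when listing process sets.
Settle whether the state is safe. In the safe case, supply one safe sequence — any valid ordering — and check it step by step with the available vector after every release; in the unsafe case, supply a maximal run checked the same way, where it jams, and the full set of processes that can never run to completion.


UNSAFE — no complete ordering exists.
Key observation: after T6, T5 complete, (2, 2) is the best the pool ever gets, yet each leftover process wants more res2.
The run T6, T5 cannot be extended any further. Verifying each step:
  pool = (0, 2)
  T6: need (0, 0) fits (0, 2); releases (1, 0), pool now (1, 2)
  T5: need (1, 0) fits (1, 2); releases (1, 0), pool now (2, 2)
  T9 cannot run: need (5, 0) vs free (2, 2) (insufficient res2)
  T1 cannot run: need (3, 0) vs free (2, 2) (insufficient res2)
  T2 cannot run: need (3, 0) vs free (2, 2) (insufficient res2)
Processes that can never finish: T9, T1 and T2.


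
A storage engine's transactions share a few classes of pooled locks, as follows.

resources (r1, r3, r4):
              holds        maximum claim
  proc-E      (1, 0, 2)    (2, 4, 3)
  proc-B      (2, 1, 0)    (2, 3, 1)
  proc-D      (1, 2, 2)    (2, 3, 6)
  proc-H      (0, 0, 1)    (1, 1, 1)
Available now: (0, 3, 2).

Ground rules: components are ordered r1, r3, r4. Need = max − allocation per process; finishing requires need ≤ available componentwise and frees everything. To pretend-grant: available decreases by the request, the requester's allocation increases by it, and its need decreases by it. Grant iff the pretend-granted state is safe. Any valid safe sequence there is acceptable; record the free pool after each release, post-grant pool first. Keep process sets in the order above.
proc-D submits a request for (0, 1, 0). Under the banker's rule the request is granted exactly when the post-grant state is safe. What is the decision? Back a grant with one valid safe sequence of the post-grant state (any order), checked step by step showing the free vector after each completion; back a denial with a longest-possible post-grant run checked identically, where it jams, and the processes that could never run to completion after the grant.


DENY — the pretend-granted state is unsafe.
Key observation: after proc-B, proc-H the pool peaks at (2, 3, 3), and each blocked process is short somewhere: proc-E on r3; proc-D on r4.
Pretend the grant happened; the run proc-B, proc-H goes as far as possible. Walking it through:
  pool = (0, 2, 2)
  proc-B: need (0, 2, 1) fits (0, 2, 2); releases (2, 1, 0), pool now (2, 3, 2)
  proc-H: need (1, 1, 0) fits (2, 3, 2); releases (0, 0, 1), pool now (2, 3, 3)
  proc-E still needs (1, 4, 1) but only (2, 3, 3) is free — short on r3
  proc-D still needs (1, 0, 4) but only (2, 3, 3) is free — short on r4
Post-grant, the permanently blocked set is proc-E and proc-D.


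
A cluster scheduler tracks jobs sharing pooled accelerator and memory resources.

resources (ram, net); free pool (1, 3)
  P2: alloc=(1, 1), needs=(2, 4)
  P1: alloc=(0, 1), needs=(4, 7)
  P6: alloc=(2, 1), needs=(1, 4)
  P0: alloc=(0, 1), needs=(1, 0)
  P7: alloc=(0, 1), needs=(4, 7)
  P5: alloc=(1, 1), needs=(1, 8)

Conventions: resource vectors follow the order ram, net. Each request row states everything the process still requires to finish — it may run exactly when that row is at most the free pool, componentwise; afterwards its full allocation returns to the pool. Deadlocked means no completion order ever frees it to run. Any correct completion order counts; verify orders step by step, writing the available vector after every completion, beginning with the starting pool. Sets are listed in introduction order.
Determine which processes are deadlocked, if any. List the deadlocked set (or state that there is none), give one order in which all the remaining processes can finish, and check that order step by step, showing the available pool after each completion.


The deadlocked set is P1, P7 and P5.
Key observation: once P0, P6, P2 finish, the pool peaks at (4, 6) — and every remaining process still needs more net than that.
The rest can finish in the order P0, P6, P2. Check, step by step:
  pool = (1, 3)
  P0: need (1, 0) fits (1, 3); releases (0, 1), pool now (1, 4)
  P6: need (1, 4) fits (1, 4); releases (2, 1), pool now (3, 5)
  P2: need (2, 4) fits (3, 5); releases (1, 1), pool now (4, 6)
None of the blocked processes ever fits:
  P1 cannot run: need (4, 7) vs free (4, 6) (insufficient net)
  P7 cannot run: need (4, 7) vs free (4, 6) (insufficient net)
  P5 cannot run: need (1, 8) vs free (4, 6) (insufficient net)


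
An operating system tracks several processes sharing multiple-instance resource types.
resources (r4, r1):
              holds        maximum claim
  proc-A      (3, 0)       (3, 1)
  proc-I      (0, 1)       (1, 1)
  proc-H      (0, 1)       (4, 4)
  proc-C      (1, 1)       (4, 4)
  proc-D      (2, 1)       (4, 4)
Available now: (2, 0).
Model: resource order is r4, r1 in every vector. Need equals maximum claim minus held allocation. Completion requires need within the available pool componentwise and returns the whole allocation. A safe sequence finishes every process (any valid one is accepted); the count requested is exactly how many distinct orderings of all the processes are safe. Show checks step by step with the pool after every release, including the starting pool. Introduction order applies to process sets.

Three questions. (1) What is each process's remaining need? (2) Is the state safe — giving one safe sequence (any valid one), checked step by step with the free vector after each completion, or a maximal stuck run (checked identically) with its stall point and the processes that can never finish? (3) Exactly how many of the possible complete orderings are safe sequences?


(1) Remaining need (order r4, r1):
  proc-A: (0, 1)
  proc-I: (1, 0)
  proc-H: (4, 3)
  proc-C: (3, 3)
  proc-D: (2, 3)
(2) The state is UNSAFE.
Key observation: r1 is the bottleneck — with proc-I, proc-A done the pool holds (5, 1), short of every remaining need.
The run proc-I, proc-A cannot be extended any further. Walking it through:
  pool = (2, 0)
  run proc-I (needs (1, 0), free (2, 0)); after release of (0, 1) the pool is (2, 1)
  run proc-A (needs (0, 1), free (2, 1)); after release of (3, 0) the pool is (5, 1)
  proc-H cannot run: need (4, 3) vs free (5, 1) (insufficient r1)
  proc-C cannot run: need (3, 3) vs free (5, 1) (insufficient r1)
  proc-D cannot run: need (2, 3) vs free (5, 1) (insufficient r1)
Permanently blocked: proc-H, proc-C and proc-D.
(3) Precisely 0 of the possible complete orderings are safe sequences.


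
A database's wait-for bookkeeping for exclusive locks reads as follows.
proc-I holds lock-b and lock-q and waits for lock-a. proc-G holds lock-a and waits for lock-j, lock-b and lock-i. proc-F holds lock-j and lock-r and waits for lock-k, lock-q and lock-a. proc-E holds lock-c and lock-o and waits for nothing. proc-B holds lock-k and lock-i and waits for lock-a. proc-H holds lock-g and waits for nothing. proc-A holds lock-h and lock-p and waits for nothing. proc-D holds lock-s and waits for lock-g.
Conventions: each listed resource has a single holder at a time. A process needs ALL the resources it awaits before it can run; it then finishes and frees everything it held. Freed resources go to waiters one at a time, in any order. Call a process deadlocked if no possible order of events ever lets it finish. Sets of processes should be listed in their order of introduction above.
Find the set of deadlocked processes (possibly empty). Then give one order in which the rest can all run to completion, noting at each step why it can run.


Deadlocked set: proc-I, proc-G, proc-F and proc-B.
Key observation: the cycle proc-I -> proc-G -> proc-I can never break — each member waits on the next; proc-F and proc-B are caught in further circular waits.
One completion order for the rest: proc-H, proc-E, proc-A, proc-D.
Walking it through:
  run proc-H (it waits on nothing); releases lock-g
  run proc-E (it waits on nothing); releases lock-c and lock-o
  run proc-A (it waits on nothing); releases lock-h and lock-p
  proc-D: everything it awaited (lock-g) is free; runs, freeing lock-s


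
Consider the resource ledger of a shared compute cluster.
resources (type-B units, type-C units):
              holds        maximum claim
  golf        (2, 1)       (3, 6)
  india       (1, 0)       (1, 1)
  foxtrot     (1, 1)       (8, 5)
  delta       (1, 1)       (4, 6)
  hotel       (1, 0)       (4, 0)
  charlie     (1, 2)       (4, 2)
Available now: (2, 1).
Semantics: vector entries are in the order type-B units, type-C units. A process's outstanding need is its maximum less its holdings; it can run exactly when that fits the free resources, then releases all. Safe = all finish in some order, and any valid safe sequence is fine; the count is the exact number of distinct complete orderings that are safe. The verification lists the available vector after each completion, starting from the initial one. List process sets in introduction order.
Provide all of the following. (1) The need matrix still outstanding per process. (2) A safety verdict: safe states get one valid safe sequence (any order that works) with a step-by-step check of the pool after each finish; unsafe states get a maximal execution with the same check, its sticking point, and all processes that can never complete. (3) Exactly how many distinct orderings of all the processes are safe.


(1) Need matrix, components ordered type-B units, type-C units:
  golf: (1, 5)
  india: (0, 1)
  foxtrot: (7, 4)
  delta: (3, 5)
  hotel: (3, 0)
  charlie: (3, 0)
(2) The state is UNSAFE.
Key observation: no order helps: past india, hotel, charlie, the free pool tops out at (5, 3), below what each blocked process needs in type-C units.
A maximal execution: india, hotel, charlie — then nothing else fits. Check, step by step:
  pool = (2, 1)
  india: need (0, 1) fits (2, 1); releases (1, 0), pool now (3, 1)
  hotel: need (3, 0) fits (3, 1); releases (1, 0), pool now (4, 1)
  charlie: need (3, 0) fits (4, 1); releases (1, 2), pool now (5, 3)
  blocked: golf wants (1, 5), pool (5, 3) — not enough type-C units
  blocked: foxtrot wants (7, 4), pool (5, 3) — not enough type-B units and type-C units
  blocked: delta wants (3, 5), pool (5, 3) — not enough type-C units
Permanently blocked: golf, foxtrot and delta.
(3) The exact count: 0 of the possible complete orderings are safe sequences.


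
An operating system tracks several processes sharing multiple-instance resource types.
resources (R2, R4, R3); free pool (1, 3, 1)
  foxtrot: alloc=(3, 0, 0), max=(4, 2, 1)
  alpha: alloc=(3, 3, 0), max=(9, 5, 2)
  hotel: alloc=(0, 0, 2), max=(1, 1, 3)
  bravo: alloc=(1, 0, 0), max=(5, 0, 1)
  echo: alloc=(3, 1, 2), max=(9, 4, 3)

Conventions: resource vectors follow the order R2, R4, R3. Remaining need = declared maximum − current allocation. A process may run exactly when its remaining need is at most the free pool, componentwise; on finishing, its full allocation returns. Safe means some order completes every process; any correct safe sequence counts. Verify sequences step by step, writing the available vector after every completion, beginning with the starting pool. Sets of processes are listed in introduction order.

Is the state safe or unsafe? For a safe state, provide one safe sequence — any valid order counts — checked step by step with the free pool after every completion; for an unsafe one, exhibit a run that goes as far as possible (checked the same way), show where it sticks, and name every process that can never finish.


UNSAFE — no complete ordering exists.
Key observation: no order helps: past foxtrot, hotel, bravo, the free pool tops out at (5, 3, 3), below what each blocked process needs in R2.
A maximal execution: foxtrot, hotel, bravo — then nothing else fits. Walking it through:
  pool = (1, 3, 1)
  foxtrot needs (1, 2, 1) <= (1, 3, 1) -> finishes; pool += (3, 0, 0) = (4, 3, 1)
  hotel needs (1, 1, 1) <= (4, 3, 1) -> finishes; pool += (0, 0, 2) = (4, 3, 3)
  bravo needs (4, 0, 1) <= (4, 3, 3) -> finishes; pool += (1, 0, 0) = (5, 3, 3)
  alpha cannot run: need (6, 2, 2) vs free (5, 3, 3) (insufficient R2)
  echo cannot run: need (6, 3, 1) vs free (5, 3, 3) (insufficient R2)
Processes that can never finish: alpha and echo.


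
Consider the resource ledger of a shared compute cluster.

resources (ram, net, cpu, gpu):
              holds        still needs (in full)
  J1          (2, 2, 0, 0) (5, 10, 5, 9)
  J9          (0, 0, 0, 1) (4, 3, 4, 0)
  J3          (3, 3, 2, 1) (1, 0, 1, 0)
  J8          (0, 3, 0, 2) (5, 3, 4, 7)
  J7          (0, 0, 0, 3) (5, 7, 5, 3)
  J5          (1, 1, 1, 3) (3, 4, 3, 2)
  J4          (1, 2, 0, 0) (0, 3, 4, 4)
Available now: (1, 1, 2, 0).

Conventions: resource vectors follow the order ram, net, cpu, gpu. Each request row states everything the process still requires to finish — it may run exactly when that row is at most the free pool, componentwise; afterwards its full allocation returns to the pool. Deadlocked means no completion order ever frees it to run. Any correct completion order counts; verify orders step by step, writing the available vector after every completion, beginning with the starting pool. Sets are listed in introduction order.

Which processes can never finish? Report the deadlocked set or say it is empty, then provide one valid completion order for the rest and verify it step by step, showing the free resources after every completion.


The deadlocked set is empty.
Key observation: the pool covers J3 at once, and every later process fits after earlier releases.
The rest can finish in the order J3, J9, J5, J4, J7, J8, J1. Verifying each step:
  pool = (1, 1, 2, 0)
  J3: need (1, 0, 1, 0) fits (1, 1, 2, 0); releases (3, 3, 2, 1), pool now (4, 4, 4, 1)
  J9: need (4, 3, 4, 0) fits (4, 4, 4, 1); releases (0, 0, 0, 1), pool now (4, 4, 4, 2)
  J5: need (3, 4, 3, 2) fits (4, 4, 4, 2); releases (1, 1, 1, 3), pool now (5, 5, 5, 5)
  J4: need (0, 3, 4, 4) fits (5, 5, 5, 5); releases (1, 2, 0, 0), pool now (6, 7, 5, 5)
  J7: need (5, 7, 5, 3) fits (6, 7, 5, 5); releases (0, 0, 0, 3), pool now (6, 7, 5, 8)
  J8: need (5, 3, 4, 7) fits (6, 7, 5, 8); releases (0, 3, 0, 2), pool now (6, 10, 5, 10)
  J1: need (5, 10, 5, 9) fits (6, 10, 5, 10); releases (2, 2, 0, 0), pool now (8, 12, 5, 10)


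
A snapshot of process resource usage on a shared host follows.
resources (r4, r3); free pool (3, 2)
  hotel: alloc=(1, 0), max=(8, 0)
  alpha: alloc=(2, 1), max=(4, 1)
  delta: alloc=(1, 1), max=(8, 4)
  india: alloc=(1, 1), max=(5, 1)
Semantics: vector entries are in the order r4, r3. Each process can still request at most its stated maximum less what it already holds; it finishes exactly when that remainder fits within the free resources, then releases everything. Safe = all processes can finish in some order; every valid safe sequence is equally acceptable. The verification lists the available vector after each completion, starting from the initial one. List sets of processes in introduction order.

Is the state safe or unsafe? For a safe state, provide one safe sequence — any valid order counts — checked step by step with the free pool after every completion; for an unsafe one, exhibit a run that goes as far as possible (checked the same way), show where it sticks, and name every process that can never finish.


UNSAFE — no complete ordering exists.
Key observation: r4 is the bottleneck — with alpha, india done the pool holds (6, 4), short of every remaining need.
The run alpha, india cannot be extended any further. Check, step by step:
  pool = (3, 2)
  alpha needs (2, 0) <= (3, 2) -> finishes; pool += (2, 1) = (5, 3)
  india needs (4, 0) <= (5, 3) -> finishes; pool += (1, 1) = (6, 4)
  blocked: hotel wants (7, 0), pool (6, 4) — not enough r4
  blocked: delta wants (7, 3), pool (6, 4) — not enough r4
Processes that can never finish: hotel and delta.


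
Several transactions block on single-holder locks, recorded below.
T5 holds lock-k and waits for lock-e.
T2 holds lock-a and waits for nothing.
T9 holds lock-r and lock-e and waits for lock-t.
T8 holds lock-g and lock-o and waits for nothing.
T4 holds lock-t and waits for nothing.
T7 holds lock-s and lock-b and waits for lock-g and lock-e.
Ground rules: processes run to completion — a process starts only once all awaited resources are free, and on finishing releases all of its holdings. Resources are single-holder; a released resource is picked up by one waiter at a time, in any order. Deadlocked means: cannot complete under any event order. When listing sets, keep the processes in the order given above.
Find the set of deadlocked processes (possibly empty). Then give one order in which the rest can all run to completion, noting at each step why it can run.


The deadlocked set is empty.
Key observation: the wait relation is loop-free; peeling off processes with no waits unwinds the whole state.
A valid finishing order for the others: T2, T4, T8, T9, T7, T5.
Check, step by step:
  T2: no waits; runs immediately, freeing lock-a
  T4: no waits; runs immediately, freeing lock-t
  T8: no waits; runs immediately, freeing lock-g and lock-o
  T9 waits on lock-t — all released -> runs and releases lock-r and lock-e
  T7 waits on lock-g and lock-e — all released -> runs and releases lock-s and lock-b
  T5 waits on lock-e — all released -> runs and releases lock-k


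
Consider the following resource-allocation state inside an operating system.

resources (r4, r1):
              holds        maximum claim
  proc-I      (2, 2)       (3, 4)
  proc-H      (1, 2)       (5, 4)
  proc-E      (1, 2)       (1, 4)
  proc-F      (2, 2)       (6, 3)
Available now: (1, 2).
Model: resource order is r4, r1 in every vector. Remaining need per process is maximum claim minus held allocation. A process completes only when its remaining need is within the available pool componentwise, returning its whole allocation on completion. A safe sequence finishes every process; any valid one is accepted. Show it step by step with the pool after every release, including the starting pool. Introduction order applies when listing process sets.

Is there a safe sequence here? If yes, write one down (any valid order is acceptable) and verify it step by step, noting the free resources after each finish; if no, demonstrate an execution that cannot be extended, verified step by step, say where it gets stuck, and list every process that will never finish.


The state is SAFE; one workable sequence: proc-E, proc-I, proc-H, proc-F.
Key observation: the first exact fit in this order is proc-E — it needs (0, 2) with (1, 2) free, meeting a requested resource to the last unit.
Check, step by step:
  pool = (1, 2)
  proc-E: need (0, 2) fits (1, 2); releases (1, 2), pool now (2, 4)
  proc-I: need (1, 2) fits (2, 4); releases (2, 2), pool now (4, 6)
  proc-H: need (4, 2) fits (4, 6); releases (1, 2), pool now (5, 8)
  proc-F: need (4, 1) fits (5, 8); releases (2, 2), pool now (7, 10)


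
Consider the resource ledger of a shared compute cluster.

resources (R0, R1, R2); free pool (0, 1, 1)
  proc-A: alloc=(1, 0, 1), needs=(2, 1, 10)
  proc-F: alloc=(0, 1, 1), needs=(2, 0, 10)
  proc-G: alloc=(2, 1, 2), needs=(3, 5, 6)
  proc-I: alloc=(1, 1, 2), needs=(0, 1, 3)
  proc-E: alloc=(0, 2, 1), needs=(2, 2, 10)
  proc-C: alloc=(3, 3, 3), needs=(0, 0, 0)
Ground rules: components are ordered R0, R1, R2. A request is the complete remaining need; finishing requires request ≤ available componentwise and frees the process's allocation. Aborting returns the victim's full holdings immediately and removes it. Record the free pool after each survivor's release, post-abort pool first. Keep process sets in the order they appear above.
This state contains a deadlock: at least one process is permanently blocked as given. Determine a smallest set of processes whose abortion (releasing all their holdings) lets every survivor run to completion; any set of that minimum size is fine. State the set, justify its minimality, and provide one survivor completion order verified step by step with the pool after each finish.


Minimum abort set: proc-F and proc-E.
Key observation: proc-A could never have finished before the abort; with (0, 3, 2) returned by proc-F and proc-E, it fits at step 4.
Why nothing smaller works — every single abort fails: proc-A alone leaves proc-F blocked (short on R2); proc-F alone leaves proc-A blocked (short on R2); proc-G alone leaves proc-A blocked (short on R2); proc-I alone leaves proc-A blocked (short on R2); proc-E alone leaves proc-A blocked (short on R2); proc-C alone leaves proc-A blocked (short on R2).
One survivor order: proc-C, proc-I, proc-G, proc-A. Walking it through (post-abort pool first):
  pool = (0, 4, 3)
  proc-C needs (0, 0, 0) <= (0, 4, 3) -> finishes; pool += (3, 3, 3) = (3, 7, 6)
  proc-I needs (0, 1, 3) <= (3, 7, 6) -> finishes; pool += (1, 1, 2) = (4, 8, 8)
  proc-G needs (3, 5, 6) <= (4, 8, 8) -> finishes; pool += (2, 1, 2) = (6, 9, 10)
  proc-A needs (2, 1, 10) <= (6, 9, 10) -> finishes; pool += (1, 0, 1) = (7, 9, 11)


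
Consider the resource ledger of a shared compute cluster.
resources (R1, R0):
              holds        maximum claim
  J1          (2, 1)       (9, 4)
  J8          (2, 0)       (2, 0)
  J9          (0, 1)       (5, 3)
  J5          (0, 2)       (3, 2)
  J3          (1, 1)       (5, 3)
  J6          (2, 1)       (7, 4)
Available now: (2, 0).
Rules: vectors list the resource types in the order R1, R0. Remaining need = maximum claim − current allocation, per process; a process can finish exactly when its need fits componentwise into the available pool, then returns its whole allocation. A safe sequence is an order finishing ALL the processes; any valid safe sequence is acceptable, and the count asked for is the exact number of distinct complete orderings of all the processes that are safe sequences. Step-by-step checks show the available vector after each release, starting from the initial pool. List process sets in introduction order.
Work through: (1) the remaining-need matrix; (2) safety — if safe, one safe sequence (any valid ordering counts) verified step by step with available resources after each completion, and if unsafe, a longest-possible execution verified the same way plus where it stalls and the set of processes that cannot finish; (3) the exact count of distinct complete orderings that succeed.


(1) Remaining need (order R1, R0):
  J1: (7, 3)
  J8: (0, 0)
  J9: (5, 2)
  J5: (3, 0)
  J3: (4, 2)
  J6: (5, 3)
(2) SAFE — a valid safe sequence is J8, J5, J3, J6, J9, J1.
Key observation: J3 marks the first exact bind of the order: its need (4, 2) fits the free (4, 2) with zero slack on a requested resource.
Verifying each step:
  pool = (2, 0)
  run J8 (needs (0, 0), free (2, 0)); after release of (2, 0) the pool is (4, 0)
  run J5 (needs (3, 0), free (4, 0)); after release of (0, 2) the pool is (4, 2)
  run J3 (needs (4, 2), free (4, 2)); after release of (1, 1) the pool is (5, 3)
  run J6 (needs (5, 3), free (5, 3)); after release of (2, 1) the pool is (7, 4)
  run J9 (needs (5, 2), free (7, 4)); after release of (0, 1) the pool is (7, 5)
  run J1 (needs (7, 3), free (7, 5)); after release of (2, 1) the pool is (9, 6)
(3) Exactly 3 of the possible complete orderings are safe sequences.


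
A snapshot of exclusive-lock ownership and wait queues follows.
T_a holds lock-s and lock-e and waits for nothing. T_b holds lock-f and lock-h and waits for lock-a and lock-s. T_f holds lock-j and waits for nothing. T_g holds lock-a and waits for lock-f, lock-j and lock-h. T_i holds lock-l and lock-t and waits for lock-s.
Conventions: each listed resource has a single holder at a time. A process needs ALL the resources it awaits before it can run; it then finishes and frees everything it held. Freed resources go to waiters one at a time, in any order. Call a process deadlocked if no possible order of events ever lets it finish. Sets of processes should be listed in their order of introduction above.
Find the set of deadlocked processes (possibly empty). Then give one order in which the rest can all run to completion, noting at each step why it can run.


Deadlocked set: T_b and T_g.
Key observation: nobody on the ring T_b -> T_g -> T_b can start until another member finishes, which never happens; no other process is dragged down with it.
The rest can finish in the order T_a, T_i, T_f.
Check, step by step:
  T_a waits on nothing -> runs at once and releases lock-s and lock-e
  T_i: everything it awaited (lock-s) is free; runs, freeing lock-l and lock-t
  T_f waits on nothing -> runs at once and releases lock-j


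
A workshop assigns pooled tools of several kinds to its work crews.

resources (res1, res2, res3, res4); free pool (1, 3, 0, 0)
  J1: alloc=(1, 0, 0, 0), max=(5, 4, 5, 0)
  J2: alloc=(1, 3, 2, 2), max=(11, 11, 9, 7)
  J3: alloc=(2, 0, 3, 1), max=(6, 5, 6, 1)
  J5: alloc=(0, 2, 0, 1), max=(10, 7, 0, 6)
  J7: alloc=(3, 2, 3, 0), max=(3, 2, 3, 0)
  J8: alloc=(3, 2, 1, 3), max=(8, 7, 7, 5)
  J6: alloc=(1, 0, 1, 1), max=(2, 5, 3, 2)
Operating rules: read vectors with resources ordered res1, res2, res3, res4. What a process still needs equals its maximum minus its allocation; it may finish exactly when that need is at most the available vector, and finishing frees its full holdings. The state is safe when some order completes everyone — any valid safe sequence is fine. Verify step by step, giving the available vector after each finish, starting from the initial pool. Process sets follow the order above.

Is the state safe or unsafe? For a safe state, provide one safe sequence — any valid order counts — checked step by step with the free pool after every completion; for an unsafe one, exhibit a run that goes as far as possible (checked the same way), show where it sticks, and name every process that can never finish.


SAFE, for example via the order J7, J3, J6, J1, J8, J5, J2.
Key observation: J3 marks the first exact bind of the order: its need (4, 5, 3, 0) fits the free (4, 5, 3, 0) with zero slack on a requested resource.
Verifying each step:
  pool = (1, 3, 0, 0)
  J7: need (0, 0, 0, 0) fits (1, 3, 0, 0); releases (3, 2, 3, 0), pool now (4, 5, 3, 0)
  J3: need (4, 5, 3, 0) fits (4, 5, 3, 0); releases (2, 0, 3, 1), pool now (6, 5, 6, 1)
  J6: need (1, 5, 2, 1) fits (6, 5, 6, 1); releases (1, 0, 1, 1), pool now (7, 5, 7, 2)
  J1: need (4, 4, 5, 0) fits (7, 5, 7, 2); releases (1, 0, 0, 0), pool now (8, 5, 7, 2)
  J8: need (5, 5, 6, 2) fits (8, 5, 7, 2); releases (3, 2, 1, 3), pool now (11, 7, 8, 5)
  J5: need (10, 5, 0, 5) fits (11, 7, 8, 5); releases (0, 2, 0, 1), pool now (11, 9, 8, 6)
  J2: need (10, 8, 7, 5) fits (11, 9, 8, 6); releases (1, 3, 2, 2), pool now (12, 12, 10, 8)


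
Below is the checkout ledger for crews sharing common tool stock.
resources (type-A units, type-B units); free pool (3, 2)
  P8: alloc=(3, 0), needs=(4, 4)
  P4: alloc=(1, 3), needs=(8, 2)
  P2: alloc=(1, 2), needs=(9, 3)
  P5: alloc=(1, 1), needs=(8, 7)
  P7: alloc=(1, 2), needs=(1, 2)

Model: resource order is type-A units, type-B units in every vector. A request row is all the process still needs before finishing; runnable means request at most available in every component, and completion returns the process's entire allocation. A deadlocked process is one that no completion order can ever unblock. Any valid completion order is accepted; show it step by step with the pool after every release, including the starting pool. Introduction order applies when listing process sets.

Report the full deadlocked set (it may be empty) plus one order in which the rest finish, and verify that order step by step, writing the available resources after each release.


Deadlocked set: P4, P2 and P5.
Key observation: P7, P8 can finish, but then (7, 4) is all there is, and the blocked group's type-A units demands exceed it.
One completion order for the rest: P7, P8. Check, step by step:
  pool = (3, 2)
  run P7 (needs (1, 2), free (3, 2)); after release of (1, 2) the pool is (4, 4)
  run P8 (needs (4, 4), free (4, 4)); after release of (3, 0) the pool is (7, 4)
The stuck group stays short no matter what:
  P4 cannot run: need (8, 2) vs free (7, 4) (insufficient type-A units)
  P2 cannot run: need (9, 3) vs free (7, 4) (insufficient type-A units)
  P5 cannot run: need (8, 7) vs free (7, 4) (insufficient type-A units and type-B units)


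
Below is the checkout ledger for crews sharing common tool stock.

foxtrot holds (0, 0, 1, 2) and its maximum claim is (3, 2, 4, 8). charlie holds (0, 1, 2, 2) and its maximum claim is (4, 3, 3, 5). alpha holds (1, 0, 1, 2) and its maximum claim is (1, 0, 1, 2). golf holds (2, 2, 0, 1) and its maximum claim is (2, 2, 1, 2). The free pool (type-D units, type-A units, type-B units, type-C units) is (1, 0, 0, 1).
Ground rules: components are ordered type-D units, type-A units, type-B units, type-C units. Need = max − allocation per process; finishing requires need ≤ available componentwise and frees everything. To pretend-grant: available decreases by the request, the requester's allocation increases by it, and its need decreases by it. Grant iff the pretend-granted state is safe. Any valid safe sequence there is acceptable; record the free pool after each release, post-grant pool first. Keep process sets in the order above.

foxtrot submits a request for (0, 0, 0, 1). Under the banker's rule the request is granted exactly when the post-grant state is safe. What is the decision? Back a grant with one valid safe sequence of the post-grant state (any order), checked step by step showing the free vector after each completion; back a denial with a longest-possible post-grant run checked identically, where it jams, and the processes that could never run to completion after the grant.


GRANT: granting preserves safety; a valid post-grant sequence is alpha, golf, charlie, foxtrot.
Key observation: post-grant, (1, 0, 0, 0) remains, and an order beginning with alpha completes everyone.
Verifying the post-grant state step by step:
  pool = (1, 0, 0, 0)
  alpha: need (0, 0, 0, 0) fits (1, 0, 0, 0); releases (1, 0, 1, 2), pool now (2, 0, 1, 2)
  golf: need (0, 0, 1, 1) fits (2, 0, 1, 2); releases (2, 2, 0, 1), pool now (4, 2, 1, 3)
  charlie: need (4, 2, 1, 3) fits (4, 2, 1, 3); releases (0, 1, 2, 2), pool now (4, 3, 3, 5)
  foxtrot: need (3, 2, 3, 5) fits (4, 3, 3, 5); releases (0, 0, 1, 3), pool now (4, 3, 4, 8)
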